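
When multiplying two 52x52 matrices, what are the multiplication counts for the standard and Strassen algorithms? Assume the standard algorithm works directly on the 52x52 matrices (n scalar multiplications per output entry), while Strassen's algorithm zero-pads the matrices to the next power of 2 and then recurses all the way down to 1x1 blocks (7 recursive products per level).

Matrix multiplication for 52x52 matrices:

Strassen's algorithm requires power-of-2 dimensions. Pad 52x52 to 64x64 (next power of 2).

Standard algorithm: 52^3 = 140608 multiplications
Strassen's algorithm: 7^(log2(64)) = 7^6 = 117649 multiplications
Savings: 140608 - 117649 = 22959 multiplications

Standard: 140608 multiplications (52^3). Strassen: 117649 multiplications (7^6, after padding to 64x64). Strassen reduces 8 recursive multiplications to 7 at each level.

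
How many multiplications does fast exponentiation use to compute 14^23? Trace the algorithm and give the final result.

Computing 14^23 by squaring (build up from 14^1; each line after the first costs one multiplication):

14^1 = 14
14^2 = (14^1)^2 = 14^2 = 196
14^4 = (14^2)^2 = 196^2 = 38416
14^5 = 14 * 14^4 = 14 * 38416 = 537824
14^10 = (14^5)^2 = 537824^2 = 289254654976
14^11 = 14 * 14^10 = 14 * 289254654976 = 4049565169664
14^22 = (14^11)^2 = 4049565169664^2 = 16398978063355821105872896
14^23 = 14 * 14^22 = 14 * 16398978063355821105872896 = 229585692886981495482220544

Result: 229585692886981495482220544
Multiplications needed: 7 (7 lines after 14^1)

14^23 = 229585692886981495482220544. Using exponentiation by squaring, this requires 7 multiplications. The key idea: if the exponent is even, square the half-power; if odd, multiply by the base once.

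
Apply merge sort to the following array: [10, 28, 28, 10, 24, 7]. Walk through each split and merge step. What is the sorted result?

Merge sort trace:

Split: [10, 28, 28, 10, 24, 7] -> [10, 28, 28] and [10, 24, 7]
  Split: [10, 28, 28] -> [10] and [28, 28]
    Split: [28, 28] -> [28] and [28]
    Merge: [28] + [28] -> [28, 28]
  Merge: [10] + [28, 28] -> [10, 28, 28]
  Split: [10, 24, 7] -> [10] and [24, 7]
    Split: [24, 7] -> [24] and [7]
    Merge: [24] + [7] -> [7, 24]
  Merge: [10] + [7, 24] -> [7, 10, 24]
Merge: [10, 28, 28] + [7, 10, 24] -> [7, 10, 10, 24, 28, 28]

Final sorted array: [7, 10, 10, 24, 28, 28]

The merge sort proceeds by recursively splitting the array and merging sorted halves.
After all merges, the sorted array is [7, 10, 10, 24, 28, 28].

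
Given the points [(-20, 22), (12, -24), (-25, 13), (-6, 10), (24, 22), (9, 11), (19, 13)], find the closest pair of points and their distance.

Computing all pairwise distances among 7 points:

d((-20, 22), (12, -24)) = 56.0357
d((-20, 22), (-25, 13)) = 10.2956
d((-20, 22), (-6, 10)) = 18.4391
d((-20, 22), (24, 22)) = 44.0
d((-20, 22), (9, 11)) = 31.0161
d((-20, 22), (19, 13)) = 40.025
d((12, -24), (-25, 13)) = 52.3259
d((12, -24), (-6, 10)) = 38.4708
d((12, -24), (24, 22)) = 47.5395
d((12, -24), (9, 11)) = 35.1283
d((12, -24), (19, 13)) = 37.6563
d((-25, 13), (-6, 10)) = 19.2354
d((-25, 13), (24, 22)) = 49.8197
d((-25, 13), (9, 11)) = 34.0588
d((-25, 13), (19, 13)) = 44.0
d((-6, 10), (24, 22)) = 32.311
d((-6, 10), (9, 11)) = 15.0333
d((-6, 10), (19, 13)) = 25.1794
d((24, 22), (9, 11)) = 18.6011
d((24, 22), (19, 13)) = 10.2956
d((9, 11), (19, 13)) = 10.198 <-- minimum

Closest pair: (9, 11) and (19, 13) with distance 10.198

The closest pair is (9, 11) and (19, 13) with Euclidean distance 10.198. For 7 points, brute-force pairwise comparison is shown above. For large n, the divide-and-conquer algorithm (sort by x, recurse on halves, check the dividing strip) achieves O(n log n).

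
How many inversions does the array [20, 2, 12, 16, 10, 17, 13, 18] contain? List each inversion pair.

Finding inversions in [20, 2, 12, 16, 10, 17, 13, 18]:

(0, 1): arr[0]=20 > arr[1]=2
(0, 2): arr[0]=20 > arr[2]=12
(0, 3): arr[0]=20 > arr[3]=16
(0, 4): arr[0]=20 > arr[4]=10
(0, 5): arr[0]=20 > arr[5]=17
(0, 6): arr[0]=20 > arr[6]=13
(0, 7): arr[0]=20 > arr[7]=18
(2, 4): arr[2]=12 > arr[4]=10
(3, 4): arr[3]=16 > arr[4]=10
(3, 6): arr[3]=16 > arr[6]=13
(5, 6): arr[5]=17 > arr[6]=13

Total inversions: 11

The array has 11 inversion(s): (0,1), (0,2), (0,3), (0,4), (0,5), (0,6), (0,7), (2,4), (3,4), (3,6), (5,6). Each pair (i,j) satisfies i < j and arr[i] > arr[j].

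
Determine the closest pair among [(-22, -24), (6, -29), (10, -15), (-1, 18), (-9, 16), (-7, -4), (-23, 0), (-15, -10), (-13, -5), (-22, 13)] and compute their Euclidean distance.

Computing all pairwise distances among 10 points:

d((-22, -24), (6, -29)) = 28.4429
d((-22, -24), (10, -15)) = 33.2415
d((-22, -24), (-1, 18)) = 46.9574
d((-22, -24), (-9, 16)) = 42.0595
d((-22, -24), (-7, -4)) = 25.0
d((-22, -24), (-23, 0)) = 24.0208
d((-22, -24), (-15, -10)) = 15.6525
d((-22, -24), (-13, -5)) = 21.0238
d((-22, -24), (-22, 13)) = 37.0
d((6, -29), (10, -15)) = 14.5602
d((6, -29), (-1, 18)) = 47.5184
d((6, -29), (-9, 16)) = 47.4342
d((6, -29), (-7, -4)) = 28.178
d((6, -29), (-23, 0)) = 41.0122
d((6, -29), (-15, -10)) = 28.3196
d((6, -29), (-13, -5)) = 30.6105
d((6, -29), (-22, 13)) = 50.4777
d((10, -15), (-1, 18)) = 34.7851
d((10, -15), (-9, 16)) = 36.3593
d((10, -15), (-7, -4)) = 20.2485
d((10, -15), (-23, 0)) = 36.2491
d((10, -15), (-15, -10)) = 25.4951
d((10, -15), (-13, -5)) = 25.0799
d((10, -15), (-22, 13)) = 42.5206
d((-1, 18), (-9, 16)) = 8.2462
d((-1, 18), (-7, -4)) = 22.8035
d((-1, 18), (-23, 0)) = 28.4253
d((-1, 18), (-15, -10)) = 31.305
d((-1, 18), (-13, -5)) = 25.9422
d((-1, 18), (-22, 13)) = 21.587
d((-9, 16), (-7, -4)) = 20.0998
d((-9, 16), (-23, 0)) = 21.2603
d((-9, 16), (-15, -10)) = 26.6833
d((-9, 16), (-13, -5)) = 21.3776
d((-9, 16), (-22, 13)) = 13.3417
d((-7, -4), (-23, 0)) = 16.4924
d((-7, -4), (-15, -10)) = 10.0
d((-7, -4), (-13, -5)) = 6.0828
d((-7, -4), (-22, 13)) = 22.6716
d((-23, 0), (-15, -10)) = 12.8062
d((-23, 0), (-13, -5)) = 11.1803
d((-23, 0), (-22, 13)) = 13.0384
d((-15, -10), (-13, -5)) = 5.3852 <-- minimum
d((-15, -10), (-22, 13)) = 24.0416
d((-13, -5), (-22, 13)) = 20.1246

Closest pair: (-15, -10) and (-13, -5) with distance 5.3852

The closest pair is (-15, -10) and (-13, -5) with Euclidean distance 5.3852. For 10 points, brute-force pairwise comparison is shown above. For large n, the divide-and-conquer algorithm (sort by x, recurse on halves, check the dividing strip) achieves O(n log n).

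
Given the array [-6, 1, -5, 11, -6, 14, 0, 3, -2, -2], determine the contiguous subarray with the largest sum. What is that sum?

Using Kadane's algorithm on [-6, 1, -5, 11, -6, 14, 0, 3, -2, -2]:

Scanning through the array:
Position 1 (value 1): max_ending_here = 1, max_so_far = 1
Position 2 (value -5): max_ending_here = -4, max_so_far = 1
Position 3 (value 11): max_ending_here = 11, max_so_far = 11
Position 4 (value -6): max_ending_here = 5, max_so_far = 11
Position 5 (value 14): max_ending_here = 19, max_so_far = 19
Position 6 (value 0): max_ending_here = 19, max_so_far = 19
Position 7 (value 3): max_ending_here = 22, max_so_far = 22
Position 8 (value -2): max_ending_here = 20, max_so_far = 22
Position 9 (value -2): max_ending_here = 18, max_so_far = 22

Maximum subarray: [11, -6, 14, 0, 3]
Maximum sum: 22

The maximum subarray is [11, -6, 14, 0, 3] with sum 22. This subarray runs from index 3 to index 7.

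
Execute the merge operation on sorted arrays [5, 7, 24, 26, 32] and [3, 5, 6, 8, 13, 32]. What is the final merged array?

Merging process:

Compare 5 vs 3: take 3 from right. Merged: [3]
Compare 5 vs 5: take 5 from left. Merged: [3, 5]
Compare 7 vs 5: take 5 from right. Merged: [3, 5, 5]
Compare 7 vs 6: take 6 from right. Merged: [3, 5, 5, 6]
Compare 7 vs 8: take 7 from left. Merged: [3, 5, 5, 6, 7]
Compare 24 vs 8: take 8 from right. Merged: [3, 5, 5, 6, 7, 8]
Compare 24 vs 13: take 13 from right. Merged: [3, 5, 5, 6, 7, 8, 13]
Compare 24 vs 32: take 24 from left. Merged: [3, 5, 5, 6, 7, 8, 13, 24]
Compare 26 vs 32: take 26 from left. Merged: [3, 5, 5, 6, 7, 8, 13, 24, 26]
Compare 32 vs 32: take 32 from left. Merged: [3, 5, 5, 6, 7, 8, 13, 24, 26, 32]
Append remaining from right: [32]. Merged: [3, 5, 5, 6, 7, 8, 13, 24, 26, 32, 32]

Final merged array: [3, 5, 5, 6, 7, 8, 13, 24, 26, 32, 32]
Total comparisons: 10

The merged array is [3, 5, 5, 6, 7, 8, 13, 24, 26, 32, 32], requiring 10 comparisons. The merge step runs in O(n) time where n is the total number of elements.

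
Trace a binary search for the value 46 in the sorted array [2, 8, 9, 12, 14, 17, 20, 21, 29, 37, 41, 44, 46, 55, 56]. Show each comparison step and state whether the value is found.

Binary search for 46 in [2, 8, 9, 12, 14, 17, 20, 21, 29, 37, 41, 44, 46, 55, 56]:

lo=0, hi=14, mid=7, arr[mid]=21 -> 21 < 46, search right half
lo=8, hi=14, mid=11, arr[mid]=44 -> 44 < 46, search right half
lo=12, hi=14, mid=13, arr[mid]=55 -> 55 > 46, search left half
lo=12, hi=12, mid=12, arr[mid]=46 -> Found target at index 12!

Binary search finds 46 at index 12 after 4 comparisons. The search repeatedly halves the search space by comparing with the middle element.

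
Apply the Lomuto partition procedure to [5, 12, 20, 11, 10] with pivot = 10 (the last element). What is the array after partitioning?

Lomuto partition with pivot = 10:

Initial array: [5, 12, 20, 11, 10]

arr[0]=5 <= 10: swap with position 0, array becomes [5, 12, 20, 11, 10]
arr[1]=12 > 10: no swap
arr[2]=20 > 10: no swap
arr[3]=11 > 10: no swap

Place pivot at position 1: [5, 10, 20, 11, 12]
Pivot position: 1

After partitioning with pivot 10, the array becomes [5, 10, 20, 11, 12]. The pivot is placed at index 1. All elements to the left of the pivot are <= 10, and all elements to the right are > 10.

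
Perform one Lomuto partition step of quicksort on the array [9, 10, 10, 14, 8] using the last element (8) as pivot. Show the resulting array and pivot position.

Lomuto partition with pivot = 8:

Initial array: [9, 10, 10, 14, 8]

arr[0]=9 > 8: no swap
arr[1]=10 > 8: no swap
arr[2]=10 > 8: no swap
arr[3]=14 > 8: no swap

Place pivot at position 0: [8, 10, 10, 14, 9]
Pivot position: 0

After partitioning with pivot 8, the array becomes [8, 10, 10, 14, 9]. The pivot is placed at index 0. All elements to the left of the pivot are <= 8, and all elements to the right are > 8.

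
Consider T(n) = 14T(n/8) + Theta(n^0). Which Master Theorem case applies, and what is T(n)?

Master Theorem for T(n) = 14T(n/8) + O(n^0):

a = 14, b = 8, c = 0
log_b(a) = log_8(14) = 1.2691

Case 1: c = 0 < log_8(14) = 1.2691
T(n) = O(n^(log_8 14))

For T(n) = 14T(n/8) + O(n^0): log_8(14) = 1.2691. This is Case 1 of the Master Theorem (c < log_b(a), work dominated by leaves), giving O(n^(log_8 14)).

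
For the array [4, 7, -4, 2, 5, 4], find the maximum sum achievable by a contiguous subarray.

Using Kadane's algorithm on [4, 7, -4, 2, 5, 4]:

Scanning through the array:
Position 1 (value 7): max_ending_here = 11, max_so_far = 11
Position 2 (value -4): max_ending_here = 7, max_so_far = 11
Position 3 (value 2): max_ending_here = 9, max_so_far = 11
Position 4 (value 5): max_ending_here = 14, max_so_far = 14
Position 5 (value 4): max_ending_here = 18, max_so_far = 18

Maximum subarray: [4, 7, -4, 2, 5, 4]
Maximum sum: 18

The maximum subarray is [4, 7, -4, 2, 5, 4] with sum 18. This subarray runs from index 0 to index 5.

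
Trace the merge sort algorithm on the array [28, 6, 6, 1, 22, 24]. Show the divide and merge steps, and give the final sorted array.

Merge sort trace:

Split: [28, 6, 6, 1, 22, 24] -> [28, 6, 6] and [1, 22, 24]
  Split: [28, 6, 6] -> [28] and [6, 6]
    Split: [6, 6] -> [6] and [6]
    Merge: [6] + [6] -> [6, 6]
  Merge: [28] + [6, 6] -> [6, 6, 28]
  Split: [1, 22, 24] -> [1] and [22, 24]
    Split: [22, 24] -> [22] and [24]
    Merge: [22] + [24] -> [22, 24]
  Merge: [1] + [22, 24] -> [1, 22, 24]
Merge: [6, 6, 28] + [1, 22, 24] -> [1, 6, 6, 22, 24, 28]

Final sorted array: [1, 6, 6, 22, 24, 28]

The merge sort proceeds by recursively splitting the array and merging sorted halves.
After all merges, the sorted array is [1, 6, 6, 22, 24, 28].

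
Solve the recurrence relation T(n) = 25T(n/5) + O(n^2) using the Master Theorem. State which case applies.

Master Theorem for T(n) = 25T(n/5) + O(n^2):

a = 25, b = 5, c = 2
log_b(a) = log_5(25) = 2.0000

Case 2: c = 2 = log_5(25) = 2.0000
T(n) = O(n^2 log n) = O(n^2 log n)

For T(n) = 25T(n/5) + O(n^2): log_5(25) = 2.0000. This is Case 2 of the Master Theorem (c = log_b(a), equal work at all levels), giving O(n^2 log n).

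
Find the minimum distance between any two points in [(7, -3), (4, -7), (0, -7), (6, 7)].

Computing all pairwise distances among 4 points:

d((7, -3), (4, -7)) = 5.0
d((7, -3), (0, -7)) = 8.0623
d((7, -3), (6, 7)) = 10.0499
d((4, -7), (0, -7)) = 4.0 <-- minimum
d((4, -7), (6, 7)) = 14.1421
d((0, -7), (6, 7)) = 15.2315

Closest pair: (4, -7) and (0, -7) with distance 4.0

The closest pair is (4, -7) and (0, -7) with Euclidean distance 4.0. For 4 points, brute-force pairwise comparison is shown above. For large n, the divide-and-conquer algorithm (sort by x, recurse on halves, check the dividing strip) achieves O(n log n).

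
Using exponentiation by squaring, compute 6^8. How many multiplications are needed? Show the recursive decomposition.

Computing 6^8 by squaring (build up from 6^1; each line after the first costs one multiplication):

6^1 = 6
6^2 = (6^1)^2 = 6^2 = 36
6^4 = (6^2)^2 = 36^2 = 1296
6^8 = (6^4)^2 = 1296^2 = 1679616

Result: 1679616
Multiplications needed: 3 (3 lines after 6^1)

6^8 = 1679616. Using exponentiation by squaring, this requires 3 multiplications. The key idea: if the exponent is even, square the half-power; if odd, multiply by the base once.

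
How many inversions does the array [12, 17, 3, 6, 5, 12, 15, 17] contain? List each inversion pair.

Finding inversions in [12, 17, 3, 6, 5, 12, 15, 17]:

(0, 2): arr[0]=12 > arr[2]=3
(0, 3): arr[0]=12 > arr[3]=6
(0, 4): arr[0]=12 > arr[4]=5
(1, 2): arr[1]=17 > arr[2]=3
(1, 3): arr[1]=17 > arr[3]=6
(1, 4): arr[1]=17 > arr[4]=5
(1, 5): arr[1]=17 > arr[5]=12
(1, 6): arr[1]=17 > arr[6]=15
(3, 4): arr[3]=6 > arr[4]=5

Total inversions: 9

The array has 9 inversion(s): (0,2), (0,3), (0,4), (1,2), (1,3), (1,4), (1,5), (1,6), (3,4). Each pair (i,j) satisfies i < j and arr[i] > arr[j].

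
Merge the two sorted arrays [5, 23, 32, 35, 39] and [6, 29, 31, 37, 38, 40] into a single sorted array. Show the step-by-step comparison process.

Merging process:

Compare 5 vs 6: take 5 from left. Merged: [5]
Compare 23 vs 6: take 6 from right. Merged: [5, 6]
Compare 23 vs 29: take 23 from left. Merged: [5, 6, 23]
Compare 32 vs 29: take 29 from right. Merged: [5, 6, 23, 29]
Compare 32 vs 31: take 31 from right. Merged: [5, 6, 23, 29, 31]
Compare 32 vs 37: take 32 from left. Merged: [5, 6, 23, 29, 31, 32]
Compare 35 vs 37: take 35 from left. Merged: [5, 6, 23, 29, 31, 32, 35]
Compare 39 vs 37: take 37 from right. Merged: [5, 6, 23, 29, 31, 32, 35, 37]
Compare 39 vs 38: take 38 from right. Merged: [5, 6, 23, 29, 31, 32, 35, 37, 38]
Compare 39 vs 40: take 39 from left. Merged: [5, 6, 23, 29, 31, 32, 35, 37, 38, 39]
Append remaining from right: [40]. Merged: [5, 6, 23, 29, 31, 32, 35, 37, 38, 39, 40]

Final merged array: [5, 6, 23, 29, 31, 32, 35, 37, 38, 39, 40]
Total comparisons: 10

The merged array is [5, 6, 23, 29, 31, 32, 35, 37, 38, 39, 40], requiring 10 comparisons. The merge step runs in O(n) time where n is the total number of elements.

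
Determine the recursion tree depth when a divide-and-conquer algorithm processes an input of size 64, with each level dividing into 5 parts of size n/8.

For divide and conquer with division factor 8:

Problem sizes at each level:
Level 0: 64
Level 1: 8
Level 2: 1

The root is level 0 and the size-1 base case is level 2 (the tree spans levels 0 through 2, i.e. 3 levels counting the root), so the depth is the number of divisions: log_8(64) = 2

The recursion tree depth is log_8(64) = 2. At each level, the problem size is divided by 8, so it takes 2 divisions to reduce to a base case of size 1. The algorithm makes 5 recursive calls at each level.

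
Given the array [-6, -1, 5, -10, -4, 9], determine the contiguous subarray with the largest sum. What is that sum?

Using Kadane's algorithm on [-6, -1, 5, -10, -4, 9]:

Scanning through the array:
Position 1 (value -1): max_ending_here = -1, max_so_far = -1
Position 2 (value 5): max_ending_here = 5, max_so_far = 5
Position 3 (value -10): max_ending_here = -5, max_so_far = 5
Position 4 (value -4): max_ending_here = -4, max_so_far = 5
Position 5 (value 9): max_ending_here = 9, max_so_far = 9

Maximum subarray: [9]
Maximum sum: 9

The maximum subarray is [9] with sum 9. This subarray runs from index 5 to index 5.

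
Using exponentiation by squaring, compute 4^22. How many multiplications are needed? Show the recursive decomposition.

Computing 4^22 by squaring (build up from 4^1; each line after the first costs one multiplication):

4^1 = 4
4^2 = (4^1)^2 = 4^2 = 16
4^4 = (4^2)^2 = 16^2 = 256
4^5 = 4 * 4^4 = 4 * 256 = 1024
4^10 = (4^5)^2 = 1024^2 = 1048576
4^11 = 4 * 4^10 = 4 * 1048576 = 4194304
4^22 = (4^11)^2 = 4194304^2 = 17592186044416

Result: 17592186044416
Multiplications needed: 6 (6 lines after 4^1)

4^22 = 17592186044416. Using exponentiation by squaring, this requires 6 multiplications. The key idea: if the exponent is even, square the half-power; if odd, multiply by the base once.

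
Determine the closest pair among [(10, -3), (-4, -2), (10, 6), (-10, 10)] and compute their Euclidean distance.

Computing all pairwise distances among 4 points:

d((10, -3), (-4, -2)) = 14.0357
d((10, -3), (10, 6)) = 9.0 <-- minimum
d((10, -3), (-10, 10)) = 23.8537
d((-4, -2), (10, 6)) = 16.1245
d((-4, -2), (-10, 10)) = 13.4164
d((10, 6), (-10, 10)) = 20.3961

Closest pair: (10, -3) and (10, 6) with distance 9.0

The closest pair is (10, -3) and (10, 6) with Euclidean distance 9.0. For 4 points, brute-force pairwise comparison is shown above. For large n, the divide-and-conquer algorithm (sort by x, recurse on halves, check the dividing strip) achieves O(n log n).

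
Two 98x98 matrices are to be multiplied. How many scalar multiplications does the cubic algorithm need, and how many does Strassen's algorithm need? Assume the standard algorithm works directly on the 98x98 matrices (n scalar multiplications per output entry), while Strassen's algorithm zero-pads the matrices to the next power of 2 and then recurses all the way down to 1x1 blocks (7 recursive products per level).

Matrix multiplication for 98x98 matrices:

Strassen's algorithm requires power-of-2 dimensions. Pad 98x98 to 128x128 (next power of 2).

Standard algorithm: 98^3 = 941192 multiplications
Strassen's algorithm: 7^(log2(128)) = 7^7 = 823543 multiplications
Savings: 941192 - 823543 = 117649 multiplications

Standard: 941192 multiplications (98^3). Strassen: 823543 multiplications (7^7, after padding to 128x128). Strassen reduces 8 recursive multiplications to 7 at each level.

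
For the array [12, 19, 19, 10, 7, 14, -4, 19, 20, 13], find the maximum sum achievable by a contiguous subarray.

Using Kadane's algorithm on [12, 19, 19, 10, 7, 14, -4, 19, 20, 13]:

Scanning through the array:
Position 1 (value 19): max_ending_here = 31, max_so_far = 31
Position 2 (value 19): max_ending_here = 50, max_so_far = 50
Position 3 (value 10): max_ending_here = 60, max_so_far = 60
Position 4 (value 7): max_ending_here = 67, max_so_far = 67
Position 5 (value 14): max_ending_here = 81, max_so_far = 81
Position 6 (value -4): max_ending_here = 77, max_so_far = 81
Position 7 (value 19): max_ending_here = 96, max_so_far = 96
Position 8 (value 20): max_ending_here = 116, max_so_far = 116
Position 9 (value 13): max_ending_here = 129, max_so_far = 129

Maximum subarray: [12, 19, 19, 10, 7, 14, -4, 19, 20, 13]
Maximum sum: 129

The maximum subarray is [12, 19, 19, 10, 7, 14, -4, 19, 20, 13] with sum 129. This subarray runs from index 0 to index 9.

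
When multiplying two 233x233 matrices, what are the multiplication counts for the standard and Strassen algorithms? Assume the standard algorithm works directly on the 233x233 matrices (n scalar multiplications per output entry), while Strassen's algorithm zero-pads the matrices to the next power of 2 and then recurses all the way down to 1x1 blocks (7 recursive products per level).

Matrix multiplication for 233x233 matrices:

Strassen's algorithm requires power-of-2 dimensions. Pad 233x233 to 256x256 (next power of 2).

Standard algorithm: 233^3 = 12649337 multiplications
Strassen's algorithm: 7^(log2(256)) = 7^8 = 5764801 multiplications
Savings: 12649337 - 5764801 = 6884536 multiplications

Standard: 12649337 multiplications (233^3). Strassen: 5764801 multiplications (7^8, after padding to 256x256). Strassen reduces 8 recursive multiplications to 7 at each level.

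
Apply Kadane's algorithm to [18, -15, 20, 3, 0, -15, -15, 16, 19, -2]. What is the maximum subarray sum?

Using Kadane's algorithm on [18, -15, 20, 3, 0, -15, -15, 16, 19, -2]:

Scanning through the array:
Position 1 (value -15): max_ending_here = 3, max_so_far = 18
Position 2 (value 20): max_ending_here = 23, max_so_far = 23
Position 3 (value 3): max_ending_here = 26, max_so_far = 26
Position 4 (value 0): max_ending_here = 26, max_so_far = 26
Position 5 (value -15): max_ending_here = 11, max_so_far = 26
Position 6 (value -15): max_ending_here = -4, max_so_far = 26
Position 7 (value 16): max_ending_here = 16, max_so_far = 26
Position 8 (value 19): max_ending_here = 35, max_so_far = 35
Position 9 (value -2): max_ending_here = 33, max_so_far = 35

Maximum subarray: [16, 19]
Maximum sum: 35

The maximum subarray is [16, 19] with sum 35. This subarray runs from index 7 to index 8.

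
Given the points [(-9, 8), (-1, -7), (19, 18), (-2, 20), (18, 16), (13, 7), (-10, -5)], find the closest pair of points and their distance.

Computing all pairwise distances among 7 points:

d((-9, 8), (-1, -7)) = 17.0
d((-9, 8), (19, 18)) = 29.7321
d((-9, 8), (-2, 20)) = 13.8924
d((-9, 8), (18, 16)) = 28.1603
d((-9, 8), (13, 7)) = 22.0227
d((-9, 8), (-10, -5)) = 13.0384
d((-1, -7), (19, 18)) = 32.0156
d((-1, -7), (-2, 20)) = 27.0185
d((-1, -7), (18, 16)) = 29.8329
d((-1, -7), (13, 7)) = 19.799
d((-1, -7), (-10, -5)) = 9.2195
d((19, 18), (-2, 20)) = 21.095
d((19, 18), (18, 16)) = 2.2361 <-- minimum
d((19, 18), (13, 7)) = 12.53
d((19, 18), (-10, -5)) = 37.0135
d((-2, 20), (18, 16)) = 20.3961
d((-2, 20), (13, 7)) = 19.8494
d((-2, 20), (-10, -5)) = 26.2488
d((18, 16), (13, 7)) = 10.2956
d((18, 16), (-10, -5)) = 35.0
d((13, 7), (-10, -5)) = 25.9422

Closest pair: (19, 18) and (18, 16) with distance 2.2361

The closest pair is (19, 18) and (18, 16) with Euclidean distance 2.2361. For 7 points, brute-force pairwise comparison is shown above. For large n, the divide-and-conquer algorithm (sort by x, recurse on halves, check the dividing strip) achieves O(n log n).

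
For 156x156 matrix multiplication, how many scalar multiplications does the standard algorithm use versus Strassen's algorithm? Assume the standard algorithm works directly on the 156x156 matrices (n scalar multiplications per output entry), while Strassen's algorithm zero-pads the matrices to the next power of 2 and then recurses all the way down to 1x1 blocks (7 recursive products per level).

Matrix multiplication for 156x156 matrices:

Strassen's algorithm requires power-of-2 dimensions. Pad 156x156 to 256x256 (next power of 2).

Standard algorithm: 156^3 = 3796416 multiplications
Strassen's algorithm: 7^(log2(256)) = 7^8 = 5764801 multiplications
Difference: 3796416 - 5764801 = -1968385 (Strassen uses MORE here due to padding overhead — for small or just-over-power-of-2 n, padding can outweigh the per-level savings)

Standard: 3796416 multiplications (156^3). Strassen: 5764801 multiplications (7^8, after padding to 256x256). Strassen reduces 8 recursive multiplications to 7 at each level.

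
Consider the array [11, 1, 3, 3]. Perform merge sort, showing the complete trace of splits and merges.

Merge sort trace:

Split: [11, 1, 3, 3] -> [11, 1] and [3, 3]
  Split: [11, 1] -> [11] and [1]
  Merge: [11] + [1] -> [1, 11]
  Split: [3, 3] -> [3] and [3]
  Merge: [3] + [3] -> [3, 3]
Merge: [1, 11] + [3, 3] -> [1, 3, 3, 11]

Final sorted array: [1, 3, 3, 11]

The merge sort proceeds by recursively splitting the array and merging sorted halves.
After all merges, the sorted array is [1, 3, 3, 11].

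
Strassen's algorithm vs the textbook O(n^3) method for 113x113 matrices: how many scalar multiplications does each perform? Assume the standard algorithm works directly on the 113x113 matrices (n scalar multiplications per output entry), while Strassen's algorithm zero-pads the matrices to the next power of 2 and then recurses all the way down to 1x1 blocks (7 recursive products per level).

Matrix multiplication for 113x113 matrices:

Strassen's algorithm requires power-of-2 dimensions. Pad 113x113 to 128x128 (next power of 2).

Standard algorithm: 113^3 = 1442897 multiplications
Strassen's algorithm: 7^(log2(128)) = 7^7 = 823543 multiplications
Savings: 1442897 - 823543 = 619354 multiplications

Standard: 1442897 multiplications (113^3). Strassen: 823543 multiplications (7^7, after padding to 128x128). Strassen reduces 8 recursive multiplications to 7 at each level.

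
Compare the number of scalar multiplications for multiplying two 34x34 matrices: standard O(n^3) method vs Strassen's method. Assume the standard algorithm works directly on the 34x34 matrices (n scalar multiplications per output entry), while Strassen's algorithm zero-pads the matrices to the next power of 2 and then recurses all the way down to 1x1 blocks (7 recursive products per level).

Matrix multiplication for 34x34 matrices:

Strassen's algorithm requires power-of-2 dimensions. Pad 34x34 to 64x64 (next power of 2).

Standard algorithm: 34^3 = 39304 multiplications
Strassen's algorithm: 7^(log2(64)) = 7^6 = 117649 multiplications
Difference: 39304 - 117649 = -78345 (Strassen uses MORE here due to padding overhead — for small or just-over-power-of-2 n, padding can outweigh the per-level savings)

Standard: 39304 multiplications (34^3). Strassen: 117649 multiplications (7^6, after padding to 64x64). Strassen reduces 8 recursive multiplications to 7 at each level.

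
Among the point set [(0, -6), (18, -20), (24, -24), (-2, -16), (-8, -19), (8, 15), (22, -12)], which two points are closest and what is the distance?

Computing all pairwise distances among 7 points:

d((0, -6), (18, -20)) = 22.8035
d((0, -6), (24, -24)) = 30.0
d((0, -6), (-2, -16)) = 10.198
d((0, -6), (-8, -19)) = 15.2643
d((0, -6), (8, 15)) = 22.4722
d((0, -6), (22, -12)) = 22.8035
d((18, -20), (24, -24)) = 7.2111
d((18, -20), (-2, -16)) = 20.3961
d((18, -20), (-8, -19)) = 26.0192
d((18, -20), (8, 15)) = 36.4005
d((18, -20), (22, -12)) = 8.9443
d((24, -24), (-2, -16)) = 27.2029
d((24, -24), (-8, -19)) = 32.3883
d((24, -24), (8, 15)) = 42.1545
d((24, -24), (22, -12)) = 12.1655
d((-2, -16), (-8, -19)) = 6.7082 <-- minimum
d((-2, -16), (8, 15)) = 32.573
d((-2, -16), (22, -12)) = 24.3311
d((-8, -19), (8, 15)) = 37.5766
d((-8, -19), (22, -12)) = 30.8058
d((8, 15), (22, -12)) = 30.4138

Closest pair: (-2, -16) and (-8, -19) with distance 6.7082

The closest pair is (-2, -16) and (-8, -19) with Euclidean distance 6.7082. For 7 points, brute-force pairwise comparison is shown above. For large n, the divide-and-conquer algorithm (sort by x, recurse on halves, check the dividing strip) achieves O(n log n).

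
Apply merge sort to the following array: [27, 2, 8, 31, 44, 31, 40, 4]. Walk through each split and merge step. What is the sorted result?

Merge sort trace:

Split: [27, 2, 8, 31, 44, 31, 40, 4] -> [27, 2, 8, 31] and [44, 31, 40, 4]
  Split: [27, 2, 8, 31] -> [27, 2] and [8, 31]
    Split: [27, 2] -> [27] and [2]
    Merge: [27] + [2] -> [2, 27]
    Split: [8, 31] -> [8] and [31]
    Merge: [8] + [31] -> [8, 31]
  Merge: [2, 27] + [8, 31] -> [2, 8, 27, 31]
  Split: [44, 31, 40, 4] -> [44, 31] and [40, 4]
    Split: [44, 31] -> [44] and [31]
    Merge: [44] + [31] -> [31, 44]
    Split: [40, 4] -> [40] and [4]
    Merge: [40] + [4] -> [4, 40]
  Merge: [31, 44] + [4, 40] -> [4, 31, 40, 44]
Merge: [2, 8, 27, 31] + [4, 31, 40, 44] -> [2, 4, 8, 27, 31, 31, 40, 44]

Final sorted array: [2, 4, 8, 27, 31, 31, 40, 44]

The merge sort proceeds by recursively splitting the array and merging sorted halves.
After all merges, the sorted array is [2, 4, 8, 27, 31, 31, 40, 44].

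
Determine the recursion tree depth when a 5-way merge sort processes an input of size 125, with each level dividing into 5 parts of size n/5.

For divide and conquer with division factor 5:

Problem sizes at each level:
Level 0: 125
Level 1: 25
Level 2: 5
Level 3: 1

The root is level 0 and the size-1 base case is level 3 (the tree spans levels 0 through 3, i.e. 4 levels counting the root), so the depth is the number of divisions: log_5(125) = 3

The recursion tree depth is log_5(125) = 3. At each level, the problem size is divided by 5, so it takes 3 divisions to reduce to a base case of size 1. The algorithm makes 5 recursive calls at each level.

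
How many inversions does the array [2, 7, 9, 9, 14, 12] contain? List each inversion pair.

Finding inversions in [2, 7, 9, 9, 14, 12]:

(4, 5): arr[4]=14 > arr[5]=12

Total inversions: 1

The array has 1 inversion(s): (4,5). Each pair (i,j) satisfies i < j and arr[i] > arr[j].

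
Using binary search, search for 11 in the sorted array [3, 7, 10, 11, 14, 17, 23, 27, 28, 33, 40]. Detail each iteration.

Binary search for 11 in [3, 7, 10, 11, 14, 17, 23, 27, 28, 33, 40]:

lo=0, hi=10, mid=5, arr[mid]=17 -> 17 > 11, search left half
lo=0, hi=4, mid=2, arr[mid]=10 -> 10 < 11, search right half
lo=3, hi=4, mid=3, arr[mid]=11 -> Found target at index 3!

Binary search finds 11 at index 3 after 3 comparisons. The search repeatedly halves the search space by comparing with the middle element.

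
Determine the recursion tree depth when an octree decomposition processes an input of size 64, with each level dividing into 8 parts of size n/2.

For divide and conquer with division factor 2:

Problem sizes at each level:
Level 0: 64
Level 1: 32
Level 2: 16
Level 3: 8
Level 4: 4
Level 5: 2
Level 6: 1

The root is level 0 and the size-1 base case is level 6 (the tree spans levels 0 through 6, i.e. 7 levels counting the root), so the depth is the number of divisions: log_2(64) = 6

The recursion tree depth is log_2(64) = 6. At each level, the problem size is divided by 2, so it takes 6 divisions to reduce to a base case of size 1. The algorithm makes 8 recursive calls at each level.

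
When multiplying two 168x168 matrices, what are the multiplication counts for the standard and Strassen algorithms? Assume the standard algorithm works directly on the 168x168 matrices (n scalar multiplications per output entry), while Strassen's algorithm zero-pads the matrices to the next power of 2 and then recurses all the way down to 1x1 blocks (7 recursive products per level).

Matrix multiplication for 168x168 matrices:

Strassen's algorithm requires power-of-2 dimensions. Pad 168x168 to 256x256 (next power of 2).

Standard algorithm: 168^3 = 4741632 multiplications
Strassen's algorithm: 7^(log2(256)) = 7^8 = 5764801 multiplications
Difference: 4741632 - 5764801 = -1023169 (Strassen uses MORE here due to padding overhead — for small or just-over-power-of-2 n, padding can outweigh the per-level savings)

Standard: 4741632 multiplications (168^3). Strassen: 5764801 multiplications (7^8, after padding to 256x256). Strassen reduces 8 recursive multiplications to 7 at each level.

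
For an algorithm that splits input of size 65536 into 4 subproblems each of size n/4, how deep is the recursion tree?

For divide and conquer with division factor 4:

Problem sizes at each level:
Level 0: 65536
Level 1: 16384
Level 2: 4096
Level 3: 1024
Level 4: 256
Level 5: 64
Level 6: 16
Level 7: 4
Level 8: 1

The root is level 0 and the size-1 base case is level 8 (the tree spans levels 0 through 8, i.e. 9 levels counting the root), so the depth is the number of divisions: log_4(65536) = 8

The recursion tree depth is log_4(65536) = 8. At each level, the problem size is divided by 4, so it takes 8 divisions to reduce to a base case of size 1. The algorithm makes 4 recursive calls at each level.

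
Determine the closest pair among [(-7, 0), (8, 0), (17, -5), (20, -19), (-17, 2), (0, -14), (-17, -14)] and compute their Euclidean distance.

Computing all pairwise distances among 7 points:

d((-7, 0), (8, 0)) = 15.0
d((-7, 0), (17, -5)) = 24.5153
d((-7, 0), (20, -19)) = 33.0151
d((-7, 0), (-17, 2)) = 10.198 <-- minimum
d((-7, 0), (0, -14)) = 15.6525
d((-7, 0), (-17, -14)) = 17.2047
d((8, 0), (17, -5)) = 10.2956
d((8, 0), (20, -19)) = 22.4722
d((8, 0), (-17, 2)) = 25.0799
d((8, 0), (0, -14)) = 16.1245
d((8, 0), (-17, -14)) = 28.6531
d((17, -5), (20, -19)) = 14.3178
d((17, -5), (-17, 2)) = 34.7131
d((17, -5), (0, -14)) = 19.2354
d((17, -5), (-17, -14)) = 35.171
d((20, -19), (-17, 2)) = 42.5441
d((20, -19), (0, -14)) = 20.6155
d((20, -19), (-17, -14)) = 37.3363
d((-17, 2), (0, -14)) = 23.3452
d((-17, 2), (-17, -14)) = 16.0
d((0, -14), (-17, -14)) = 17.0

Closest pair: (-7, 0) and (-17, 2) with distance 10.198

The closest pair is (-7, 0) and (-17, 2) with Euclidean distance 10.198. For 7 points, brute-force pairwise comparison is shown above. For large n, the divide-and-conquer algorithm (sort by x, recurse on halves, check the dividing strip) achieves O(n log n).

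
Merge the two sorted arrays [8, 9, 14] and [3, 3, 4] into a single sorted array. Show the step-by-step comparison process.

Merging process:

Compare 8 vs 3: take 3 from right. Merged: [3]
Compare 8 vs 3: take 3 from right. Merged: [3, 3]
Compare 8 vs 4: take 4 from right. Merged: [3, 3, 4]
Append remaining from left: [8, 9, 14]. Merged: [3, 3, 4, 8, 9, 14]

Final merged array: [3, 3, 4, 8, 9, 14]
Total comparisons: 3

The merged array is [3, 3, 4, 8, 9, 14], requiring 3 comparisons. The merge step runs in O(n) time where n is the total number of elements.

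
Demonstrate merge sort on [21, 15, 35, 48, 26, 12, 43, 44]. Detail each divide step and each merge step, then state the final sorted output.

Merge sort trace:

Split: [21, 15, 35, 48, 26, 12, 43, 44] -> [21, 15, 35, 48] and [26, 12, 43, 44]
  Split: [21, 15, 35, 48] -> [21, 15] and [35, 48]
    Split: [21, 15] -> [21] and [15]
    Merge: [21] + [15] -> [15, 21]
    Split: [35, 48] -> [35] and [48]
    Merge: [35] + [48] -> [35, 48]
  Merge: [15, 21] + [35, 48] -> [15, 21, 35, 48]
  Split: [26, 12, 43, 44] -> [26, 12] and [43, 44]
    Split: [26, 12] -> [26] and [12]
    Merge: [26] + [12] -> [12, 26]
    Split: [43, 44] -> [43] and [44]
    Merge: [43] + [44] -> [43, 44]
  Merge: [12, 26] + [43, 44] -> [12, 26, 43, 44]
Merge: [15, 21, 35, 48] + [12, 26, 43, 44] -> [12, 15, 21, 26, 35, 43, 44, 48]

Final sorted array: [12, 15, 21, 26, 35, 43, 44, 48]

The merge sort proceeds by recursively splitting the array and merging sorted halves.
After all merges, the sorted array is [12, 15, 21, 26, 35, 43, 44, 48].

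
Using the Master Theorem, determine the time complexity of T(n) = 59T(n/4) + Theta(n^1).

Master Theorem for T(n) = 59T(n/4) + O(n^1):

a = 59, b = 4, c = 1
log_b(a) = log_4(59) = 2.9413

Case 1: c = 1 < log_4(59) = 2.9413
T(n) = O(n^(log_4 59))

For T(n) = 59T(n/4) + O(n^1): log_4(59) = 2.9413. This is Case 1 of the Master Theorem (c < log_b(a), work dominated by leaves), giving O(n^(log_4 59)).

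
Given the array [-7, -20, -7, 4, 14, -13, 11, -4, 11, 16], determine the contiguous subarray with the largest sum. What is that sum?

Using Kadane's algorithm on [-7, -20, -7, 4, 14, -13, 11, -4, 11, 16]:

Scanning through the array:
Position 1 (value -20): max_ending_here = -20, max_so_far = -7
Position 2 (value -7): max_ending_here = -7, max_so_far = -7
Position 3 (value 4): max_ending_here = 4, max_so_far = 4
Position 4 (value 14): max_ending_here = 18, max_so_far = 18
Position 5 (value -13): max_ending_here = 5, max_so_far = 18
Position 6 (value 11): max_ending_here = 16, max_so_far = 18
Position 7 (value -4): max_ending_here = 12, max_so_far = 18
Position 8 (value 11): max_ending_here = 23, max_so_far = 23
Position 9 (value 16): max_ending_here = 39, max_so_far = 39

Maximum subarray: [4, 14, -13, 11, -4, 11, 16]
Maximum sum: 39

The maximum subarray is [4, 14, -13, 11, -4, 11, 16] with sum 39. This subarray runs from index 3 to index 9.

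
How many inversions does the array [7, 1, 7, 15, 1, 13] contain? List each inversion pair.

Finding inversions in [7, 1, 7, 15, 1, 13]:

(0, 1): arr[0]=7 > arr[1]=1
(0, 4): arr[0]=7 > arr[4]=1
(2, 4): arr[2]=7 > arr[4]=1
(3, 4): arr[3]=15 > arr[4]=1
(3, 5): arr[3]=15 > arr[5]=13

Total inversions: 5

The array has 5 inversion(s): (0,1), (0,4), (2,4), (3,4), (3,5). Each pair (i,j) satisfies i < j and arr[i] > arr[j].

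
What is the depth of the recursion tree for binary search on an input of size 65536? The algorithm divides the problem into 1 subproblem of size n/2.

For divide and conquer with division factor 2:

Problem sizes at each level:
Level 0: 65536
Level 1: 32768
Level 2: 16384
Level 3: 8192
Level 4: 4096
Level 5: 2048
Level 6: 1024
Level 7: 512
Level 8: 256
Level 9: 128
Level 10: 64
Level 11: 32
Level 12: 16
Level 13: 8
Level 14: 4
Level 15: 2
Level 16: 1

The root is level 0 and the size-1 base case is level 16 (the tree spans levels 0 through 16, i.e. 17 levels counting the root), so the depth is the number of divisions: log_2(65536) = 16

The recursion tree depth is log_2(65536) = 16. At each level, the problem size is divided by 2, so it takes 16 divisions to reduce to a base case of size 1. The algorithm makes 1 recursive call at each level.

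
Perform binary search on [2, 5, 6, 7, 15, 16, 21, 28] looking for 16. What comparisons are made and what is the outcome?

Binary search for 16 in [2, 5, 6, 7, 15, 16, 21, 28]:

lo=0, hi=7, mid=3, arr[mid]=7 -> 7 < 16, search right half
lo=4, hi=7, mid=5, arr[mid]=16 -> Found target at index 5!

Binary search finds 16 at index 5 after 2 comparisons. The search repeatedly halves the search space by comparing with the middle element.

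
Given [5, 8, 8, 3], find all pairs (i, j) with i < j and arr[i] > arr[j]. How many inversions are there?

Finding inversions in [5, 8, 8, 3]:

(0, 3): arr[0]=5 > arr[3]=3
(1, 3): arr[1]=8 > arr[3]=3
(2, 3): arr[2]=8 > arr[3]=3

Total inversions: 3

The array has 3 inversion(s): (0,3), (1,3), (2,3). Each pair (i,j) satisfies i < j and arr[i] > arr[j].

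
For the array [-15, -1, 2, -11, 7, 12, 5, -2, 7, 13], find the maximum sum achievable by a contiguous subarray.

Using Kadane's algorithm on [-15, -1, 2, -11, 7, 12, 5, -2, 7, 13]:

Scanning through the array:
Position 1 (value -1): max_ending_here = -1, max_so_far = -1
Position 2 (value 2): max_ending_here = 2, max_so_far = 2
Position 3 (value -11): max_ending_here = -9, max_so_far = 2
Position 4 (value 7): max_ending_here = 7, max_so_far = 7
Position 5 (value 12): max_ending_here = 19, max_so_far = 19
Position 6 (value 5): max_ending_here = 24, max_so_far = 24
Position 7 (value -2): max_ending_here = 22, max_so_far = 24
Position 8 (value 7): max_ending_here = 29, max_so_far = 29
Position 9 (value 13): max_ending_here = 42, max_so_far = 42

Maximum subarray: [7, 12, 5, -2, 7, 13]
Maximum sum: 42

The maximum subarray is [7, 12, 5, -2, 7, 13] with sum 42. This subarray runs from index 4 to index 9.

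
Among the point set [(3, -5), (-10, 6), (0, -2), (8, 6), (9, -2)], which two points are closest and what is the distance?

Computing all pairwise distances among 5 points:

d((3, -5), (-10, 6)) = 17.0294
d((3, -5), (0, -2)) = 4.2426 <-- minimum
d((3, -5), (8, 6)) = 12.083
d((3, -5), (9, -2)) = 6.7082
d((-10, 6), (0, -2)) = 12.8062
d((-10, 6), (8, 6)) = 18.0
d((-10, 6), (9, -2)) = 20.6155
d((0, -2), (8, 6)) = 11.3137
d((0, -2), (9, -2)) = 9.0
d((8, 6), (9, -2)) = 8.0623

Closest pair: (3, -5) and (0, -2) with distance 4.2426

The closest pair is (3, -5) and (0, -2) with Euclidean distance 4.2426. For 5 points, brute-force pairwise comparison is shown above. For large n, the divide-and-conquer algorithm (sort by x, recurse on halves, check the dividing strip) achieves O(n log n).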